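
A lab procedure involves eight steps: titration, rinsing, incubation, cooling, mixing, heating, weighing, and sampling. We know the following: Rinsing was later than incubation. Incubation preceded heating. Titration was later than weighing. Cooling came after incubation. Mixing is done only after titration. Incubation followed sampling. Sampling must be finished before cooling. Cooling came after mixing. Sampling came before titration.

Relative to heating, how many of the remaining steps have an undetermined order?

Forced before heating: incubation and sampling.
That leaves cooling, mixing, rinsing, titration, and weighing with no forced order relative to heating — 5.

5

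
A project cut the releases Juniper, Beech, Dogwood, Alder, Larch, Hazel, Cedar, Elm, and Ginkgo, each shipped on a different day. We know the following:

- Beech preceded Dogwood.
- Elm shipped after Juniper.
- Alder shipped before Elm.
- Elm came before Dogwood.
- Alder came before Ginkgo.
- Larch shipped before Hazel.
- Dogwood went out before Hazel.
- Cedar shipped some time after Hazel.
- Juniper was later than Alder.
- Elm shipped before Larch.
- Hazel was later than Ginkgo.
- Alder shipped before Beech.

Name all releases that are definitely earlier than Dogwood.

Alder, Beech, Elm, Juniper

Directly stated before Dogwood: Beech and Elm.
Alder reaches Dogwood via Alder → Beech → Dogwood.
Juniper reaches Dogwood via Juniper → Elm → Dogwood.
No chain forces Cedar (or any of the others) ahead of Dogwood.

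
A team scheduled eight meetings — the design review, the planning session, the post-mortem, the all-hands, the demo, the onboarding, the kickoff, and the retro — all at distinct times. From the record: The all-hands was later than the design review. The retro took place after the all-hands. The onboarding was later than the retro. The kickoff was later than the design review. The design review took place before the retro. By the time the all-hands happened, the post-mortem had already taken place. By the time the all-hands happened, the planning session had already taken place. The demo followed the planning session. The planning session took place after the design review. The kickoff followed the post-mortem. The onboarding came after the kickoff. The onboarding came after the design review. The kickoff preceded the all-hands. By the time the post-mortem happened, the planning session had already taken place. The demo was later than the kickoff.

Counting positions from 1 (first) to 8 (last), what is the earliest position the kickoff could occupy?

The design review, the planning session, and the post-mortem must all come before the kickoff — 3 forced predecessors.
Nothing else is forced ahead of the kickoff, so its earliest slot is position 3 + 1 = 4.

4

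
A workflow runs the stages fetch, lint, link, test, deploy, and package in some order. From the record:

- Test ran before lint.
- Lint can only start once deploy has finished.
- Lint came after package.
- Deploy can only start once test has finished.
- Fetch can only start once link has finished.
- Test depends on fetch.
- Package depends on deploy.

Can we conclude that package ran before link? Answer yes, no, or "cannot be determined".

Tracing the constraints gives link → fetch → test → deploy → package, so link must come before package.
That means package cannot be before link.

no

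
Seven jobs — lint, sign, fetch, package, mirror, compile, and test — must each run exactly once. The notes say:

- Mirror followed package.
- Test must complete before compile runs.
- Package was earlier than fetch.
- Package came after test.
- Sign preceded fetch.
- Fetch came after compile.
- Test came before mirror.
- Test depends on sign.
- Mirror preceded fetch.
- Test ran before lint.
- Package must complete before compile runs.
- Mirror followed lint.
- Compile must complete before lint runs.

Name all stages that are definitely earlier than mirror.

compile, lint, package, sign, test

Directly stated before mirror: lint, package, and test.
Compile reaches mirror via compile → lint → mirror.
Sign reaches mirror via sign → test → mirror.
No chain forces fetch ahead of mirror.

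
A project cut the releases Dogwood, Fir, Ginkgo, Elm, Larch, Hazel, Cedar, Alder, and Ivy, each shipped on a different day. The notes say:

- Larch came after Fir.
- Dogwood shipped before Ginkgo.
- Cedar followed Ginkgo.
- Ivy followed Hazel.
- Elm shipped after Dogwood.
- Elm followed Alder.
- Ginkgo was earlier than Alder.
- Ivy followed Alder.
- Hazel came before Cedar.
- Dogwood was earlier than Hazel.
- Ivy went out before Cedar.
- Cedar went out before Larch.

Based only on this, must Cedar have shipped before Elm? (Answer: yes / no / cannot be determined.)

No chain of stated constraints runs from Cedar to Elm, and none runs from Elm to Cedar either.
So the relative order of Cedar and Elm is not fixed by the given facts.

cannot be determined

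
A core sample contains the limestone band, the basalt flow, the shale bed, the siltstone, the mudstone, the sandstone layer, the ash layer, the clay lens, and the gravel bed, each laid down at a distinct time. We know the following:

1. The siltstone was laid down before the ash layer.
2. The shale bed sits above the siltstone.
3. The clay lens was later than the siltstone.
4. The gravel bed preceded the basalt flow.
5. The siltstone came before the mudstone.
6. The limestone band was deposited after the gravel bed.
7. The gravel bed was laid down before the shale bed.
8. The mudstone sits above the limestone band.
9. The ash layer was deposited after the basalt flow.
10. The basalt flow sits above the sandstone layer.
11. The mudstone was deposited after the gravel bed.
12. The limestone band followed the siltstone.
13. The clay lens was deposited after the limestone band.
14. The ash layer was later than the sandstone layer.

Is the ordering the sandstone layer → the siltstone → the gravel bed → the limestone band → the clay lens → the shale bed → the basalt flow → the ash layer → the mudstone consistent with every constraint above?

yes

Check each stated constraint against the proposed order — e.g. the siltstone is ahead of the mudstone; the sandstone layer is ahead of the ash layer. Every pair is in the required order; nothing is violated.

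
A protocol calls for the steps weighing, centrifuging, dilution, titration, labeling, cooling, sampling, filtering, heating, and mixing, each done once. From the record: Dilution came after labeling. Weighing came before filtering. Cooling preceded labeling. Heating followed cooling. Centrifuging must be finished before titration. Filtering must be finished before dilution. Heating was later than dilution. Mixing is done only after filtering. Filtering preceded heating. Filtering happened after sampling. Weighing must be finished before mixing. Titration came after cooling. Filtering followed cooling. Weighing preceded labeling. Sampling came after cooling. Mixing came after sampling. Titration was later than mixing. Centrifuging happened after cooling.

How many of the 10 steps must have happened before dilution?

5

Directly stated before dilution: filtering and labeling.
Cooling reaches dilution via cooling → filtering → dilution.
Sampling reaches dilution via sampling → filtering → dilution.
Weighing reaches dilution via weighing → labeling → dilution.
No chain forces mixing (or any of the others) ahead of dilution.
That's cooling, filtering, labeling, sampling, and weighing — 5 in all.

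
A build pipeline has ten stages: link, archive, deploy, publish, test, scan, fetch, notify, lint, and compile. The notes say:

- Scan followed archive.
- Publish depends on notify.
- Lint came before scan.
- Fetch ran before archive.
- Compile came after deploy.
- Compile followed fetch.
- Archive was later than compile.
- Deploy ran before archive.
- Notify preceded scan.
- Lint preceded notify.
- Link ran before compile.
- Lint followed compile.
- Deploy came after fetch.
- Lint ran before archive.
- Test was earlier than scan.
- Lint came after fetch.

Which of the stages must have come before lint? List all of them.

Directly stated before lint: compile and fetch.
Deploy reaches lint via deploy → compile → lint.
Link reaches lint via link → compile → lint.
No chain forces publish (or any of the others) ahead of lint.

compile, deploy, fetch, link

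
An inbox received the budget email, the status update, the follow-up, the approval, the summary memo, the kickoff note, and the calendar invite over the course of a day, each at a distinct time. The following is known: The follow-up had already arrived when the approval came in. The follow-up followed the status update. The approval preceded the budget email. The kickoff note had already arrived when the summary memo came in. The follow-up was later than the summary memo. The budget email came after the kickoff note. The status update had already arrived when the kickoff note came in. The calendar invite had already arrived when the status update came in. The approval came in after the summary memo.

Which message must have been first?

The calendar invite has a chain of constraints placing it before every other message, so the calendar invite must be first.

the calendar invite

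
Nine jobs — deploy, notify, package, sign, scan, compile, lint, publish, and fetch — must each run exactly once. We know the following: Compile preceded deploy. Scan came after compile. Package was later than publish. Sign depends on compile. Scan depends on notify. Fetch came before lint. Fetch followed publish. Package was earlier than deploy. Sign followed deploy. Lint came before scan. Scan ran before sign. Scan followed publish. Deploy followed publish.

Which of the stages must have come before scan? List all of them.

compile, fetch, lint, notify, publish

Directly stated before scan: compile, lint, notify, and publish.
Fetch reaches scan via fetch → lint → scan.
No chain forces deploy (or any of the others) ahead of scan.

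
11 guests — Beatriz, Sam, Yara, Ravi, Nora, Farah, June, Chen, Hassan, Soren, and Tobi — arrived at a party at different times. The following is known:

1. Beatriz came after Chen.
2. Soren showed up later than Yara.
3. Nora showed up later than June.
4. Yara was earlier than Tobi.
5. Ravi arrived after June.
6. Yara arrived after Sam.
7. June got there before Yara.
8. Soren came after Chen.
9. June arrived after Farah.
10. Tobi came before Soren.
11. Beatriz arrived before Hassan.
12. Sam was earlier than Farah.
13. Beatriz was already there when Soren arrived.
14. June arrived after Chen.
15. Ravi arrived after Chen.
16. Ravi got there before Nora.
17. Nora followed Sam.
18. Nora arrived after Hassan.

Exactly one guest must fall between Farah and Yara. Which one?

June

Tracing the constraints gives Farah → June → Yara, so June sits after Farah and before Yara.
No other guest is forced both after Farah and before Yara.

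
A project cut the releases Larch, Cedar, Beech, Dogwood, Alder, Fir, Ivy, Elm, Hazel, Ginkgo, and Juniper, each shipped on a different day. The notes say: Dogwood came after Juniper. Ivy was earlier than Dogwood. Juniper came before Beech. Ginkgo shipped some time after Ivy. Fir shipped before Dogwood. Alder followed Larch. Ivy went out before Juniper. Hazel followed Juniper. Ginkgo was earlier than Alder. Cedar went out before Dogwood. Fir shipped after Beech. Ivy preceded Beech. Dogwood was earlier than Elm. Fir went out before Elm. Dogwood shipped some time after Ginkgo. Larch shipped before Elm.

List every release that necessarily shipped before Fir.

Beech, Ivy, Juniper

Directly stated before Fir: Beech.
Ivy reaches Fir via Ivy → Beech → Fir.
Juniper reaches Fir via Juniper → Beech → Fir.
No chain forces Cedar (or any of the others) ahead of Fir.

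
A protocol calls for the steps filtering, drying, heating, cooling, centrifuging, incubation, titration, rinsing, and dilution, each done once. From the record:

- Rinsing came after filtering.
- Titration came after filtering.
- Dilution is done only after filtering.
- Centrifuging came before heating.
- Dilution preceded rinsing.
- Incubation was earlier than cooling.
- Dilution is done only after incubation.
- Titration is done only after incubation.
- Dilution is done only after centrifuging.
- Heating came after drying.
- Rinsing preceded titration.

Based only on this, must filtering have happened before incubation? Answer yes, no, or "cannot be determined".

cannot be determined

No chain of stated constraints runs from filtering to incubation, and none runs from incubation to filtering either.
So the relative order of filtering and incubation is not fixed by the given facts.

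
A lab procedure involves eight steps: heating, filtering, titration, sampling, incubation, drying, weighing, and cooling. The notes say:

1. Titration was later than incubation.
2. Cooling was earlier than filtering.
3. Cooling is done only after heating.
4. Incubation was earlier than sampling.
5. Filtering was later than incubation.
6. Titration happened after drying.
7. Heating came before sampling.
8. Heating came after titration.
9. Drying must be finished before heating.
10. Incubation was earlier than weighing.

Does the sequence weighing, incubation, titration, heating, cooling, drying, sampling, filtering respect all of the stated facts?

no

The constraints require drying before heating, but in the proposed sequence heating appears ahead of drying. That one violation is enough.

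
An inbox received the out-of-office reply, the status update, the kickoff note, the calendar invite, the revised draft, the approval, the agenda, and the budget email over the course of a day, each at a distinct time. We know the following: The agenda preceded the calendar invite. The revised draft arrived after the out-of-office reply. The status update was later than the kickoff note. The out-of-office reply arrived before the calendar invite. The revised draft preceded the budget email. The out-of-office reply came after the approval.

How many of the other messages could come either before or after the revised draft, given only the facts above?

Forced before the revised draft: the approval and the out-of-office reply; forced after the revised draft: the budget email.
That leaves the agenda, the calendar invite, the kickoff note, and the status update with no forced order relative to the revised draft — 4.

4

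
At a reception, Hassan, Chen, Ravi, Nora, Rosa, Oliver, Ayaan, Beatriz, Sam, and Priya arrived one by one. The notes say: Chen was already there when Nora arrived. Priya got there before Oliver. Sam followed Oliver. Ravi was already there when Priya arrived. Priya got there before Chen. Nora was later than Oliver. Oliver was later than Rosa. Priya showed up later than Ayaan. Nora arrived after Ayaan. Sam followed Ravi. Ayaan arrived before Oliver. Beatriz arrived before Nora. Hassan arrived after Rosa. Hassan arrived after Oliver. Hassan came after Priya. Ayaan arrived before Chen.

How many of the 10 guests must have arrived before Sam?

5

Directly stated before Sam: Oliver and Ravi.
Ayaan reaches Sam via Ayaan → Oliver → Sam.
Priya reaches Sam via Priya → Oliver → Sam.
Rosa reaches Sam via Rosa → Oliver → Sam.
No chain forces Beatriz (or any of the others) ahead of Sam.
That's Ayaan, Oliver, Priya, Ravi, and Rosa — 5 in all.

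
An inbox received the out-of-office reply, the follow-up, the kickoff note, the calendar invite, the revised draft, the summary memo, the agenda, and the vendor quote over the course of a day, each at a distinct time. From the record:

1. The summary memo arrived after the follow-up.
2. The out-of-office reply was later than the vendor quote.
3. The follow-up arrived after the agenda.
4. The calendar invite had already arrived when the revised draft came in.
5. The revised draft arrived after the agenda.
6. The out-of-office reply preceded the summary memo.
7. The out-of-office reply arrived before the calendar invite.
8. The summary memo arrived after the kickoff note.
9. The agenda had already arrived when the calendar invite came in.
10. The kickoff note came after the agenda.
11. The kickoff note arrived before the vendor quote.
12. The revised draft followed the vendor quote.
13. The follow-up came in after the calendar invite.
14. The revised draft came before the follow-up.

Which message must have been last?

Every other message has a chain of constraints placing it before the summary memo, so the summary memo is last.

the summary memo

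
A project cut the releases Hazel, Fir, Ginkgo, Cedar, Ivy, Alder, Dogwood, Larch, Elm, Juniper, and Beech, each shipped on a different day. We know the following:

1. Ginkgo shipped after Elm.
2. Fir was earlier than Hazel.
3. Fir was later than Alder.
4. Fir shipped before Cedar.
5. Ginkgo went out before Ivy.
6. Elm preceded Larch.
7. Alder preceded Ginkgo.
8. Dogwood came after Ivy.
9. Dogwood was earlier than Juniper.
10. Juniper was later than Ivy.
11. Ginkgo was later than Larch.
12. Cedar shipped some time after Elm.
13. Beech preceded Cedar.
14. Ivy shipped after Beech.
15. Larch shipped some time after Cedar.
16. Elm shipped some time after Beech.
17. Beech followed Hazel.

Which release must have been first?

Alder has a chain of constraints placing it before every other release, so Alder must be first.

Alder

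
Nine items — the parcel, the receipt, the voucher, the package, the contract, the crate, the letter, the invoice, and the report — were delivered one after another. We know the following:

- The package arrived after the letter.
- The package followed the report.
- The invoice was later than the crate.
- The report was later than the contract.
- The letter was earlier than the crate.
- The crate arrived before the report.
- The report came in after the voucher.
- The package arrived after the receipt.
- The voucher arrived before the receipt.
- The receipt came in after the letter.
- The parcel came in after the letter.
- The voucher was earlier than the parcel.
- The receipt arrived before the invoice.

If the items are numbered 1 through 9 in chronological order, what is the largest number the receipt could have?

7

The receipt must come before the invoice and the package — 2 items forced after it.
Everything else can be placed before the receipt in some valid order, so the receipt can sit as late as position 9 − 2 = 7.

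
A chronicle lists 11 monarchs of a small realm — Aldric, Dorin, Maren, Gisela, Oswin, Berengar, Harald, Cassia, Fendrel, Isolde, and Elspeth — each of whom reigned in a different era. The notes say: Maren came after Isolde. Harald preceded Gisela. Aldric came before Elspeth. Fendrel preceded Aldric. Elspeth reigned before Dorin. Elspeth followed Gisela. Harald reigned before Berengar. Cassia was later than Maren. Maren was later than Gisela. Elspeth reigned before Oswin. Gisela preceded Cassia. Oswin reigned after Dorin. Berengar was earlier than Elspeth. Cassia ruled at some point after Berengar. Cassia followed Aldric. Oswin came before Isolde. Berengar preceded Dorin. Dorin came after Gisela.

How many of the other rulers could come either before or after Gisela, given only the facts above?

3

Forced before Gisela: Harald; forced after Gisela: Cassia, Dorin, Elspeth, Isolde, Maren, and Oswin.
That leaves Aldric, Berengar, and Fendrel with no forced order relative to Gisela — 3.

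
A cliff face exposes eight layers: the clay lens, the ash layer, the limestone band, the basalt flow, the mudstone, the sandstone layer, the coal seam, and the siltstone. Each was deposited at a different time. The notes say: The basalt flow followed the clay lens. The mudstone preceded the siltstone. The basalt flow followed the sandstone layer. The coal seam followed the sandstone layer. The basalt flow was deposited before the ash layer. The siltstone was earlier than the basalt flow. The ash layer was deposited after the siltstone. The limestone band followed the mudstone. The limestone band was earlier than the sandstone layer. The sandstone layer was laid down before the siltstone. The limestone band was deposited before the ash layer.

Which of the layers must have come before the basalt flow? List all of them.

Directly stated before the basalt flow: the clay lens, the sandstone layer, and the siltstone.
The limestone band reaches the basalt flow via the limestone band → the sandstone layer → the basalt flow.
The mudstone reaches the basalt flow via the mudstone → the siltstone → the basalt flow.

the clay lens, the limestone band, the mudstone, the sandstone layer, the siltstone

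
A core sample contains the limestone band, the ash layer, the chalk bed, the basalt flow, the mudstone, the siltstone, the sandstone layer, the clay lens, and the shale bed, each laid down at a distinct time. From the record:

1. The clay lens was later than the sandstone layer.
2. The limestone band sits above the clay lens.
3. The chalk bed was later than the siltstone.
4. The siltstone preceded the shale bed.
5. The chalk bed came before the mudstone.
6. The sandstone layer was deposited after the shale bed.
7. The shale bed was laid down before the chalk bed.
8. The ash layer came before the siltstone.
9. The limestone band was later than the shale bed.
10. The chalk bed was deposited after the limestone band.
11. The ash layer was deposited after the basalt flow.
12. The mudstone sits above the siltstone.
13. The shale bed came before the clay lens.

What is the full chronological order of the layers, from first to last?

The constraints fix every adjacent pair, so only one ordering works:
the basalt flow → the ash layer → the siltstone → the shale bed → the sandstone layer → the clay lens → the limestone band → the chalk bed → the mudstone.

the basalt flow, the ash layer, the siltstone, the shale bed, the sandstone layer, the clay lens, the limestone band, the chalk bed, the mudstone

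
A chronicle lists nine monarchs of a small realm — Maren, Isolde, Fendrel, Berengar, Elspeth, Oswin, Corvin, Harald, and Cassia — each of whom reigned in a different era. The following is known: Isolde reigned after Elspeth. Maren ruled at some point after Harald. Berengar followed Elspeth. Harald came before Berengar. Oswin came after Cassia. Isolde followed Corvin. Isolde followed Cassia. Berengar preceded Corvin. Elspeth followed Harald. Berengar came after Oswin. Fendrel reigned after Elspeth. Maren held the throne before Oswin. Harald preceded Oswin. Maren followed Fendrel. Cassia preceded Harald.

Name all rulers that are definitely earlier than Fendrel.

Directly stated before Fendrel: Elspeth.
Cassia reaches Fendrel via Cassia → Harald → Elspeth → Fendrel.
Harald reaches Fendrel via Harald → Elspeth → Fendrel.
No chain forces Corvin (or any of the others) ahead of Fendrel.

Cassia, Elspeth, Harald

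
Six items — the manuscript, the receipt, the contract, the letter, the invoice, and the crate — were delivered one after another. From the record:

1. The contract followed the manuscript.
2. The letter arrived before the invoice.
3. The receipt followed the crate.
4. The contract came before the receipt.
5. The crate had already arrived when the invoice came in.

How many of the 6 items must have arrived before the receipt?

3

Directly stated before the receipt: the contract and the crate.
The manuscript reaches the receipt via the manuscript → the contract → the receipt.
No chain forces the letter (or any of the others) ahead of the receipt.
That's the contract, the crate, and the manuscript — 3 in all.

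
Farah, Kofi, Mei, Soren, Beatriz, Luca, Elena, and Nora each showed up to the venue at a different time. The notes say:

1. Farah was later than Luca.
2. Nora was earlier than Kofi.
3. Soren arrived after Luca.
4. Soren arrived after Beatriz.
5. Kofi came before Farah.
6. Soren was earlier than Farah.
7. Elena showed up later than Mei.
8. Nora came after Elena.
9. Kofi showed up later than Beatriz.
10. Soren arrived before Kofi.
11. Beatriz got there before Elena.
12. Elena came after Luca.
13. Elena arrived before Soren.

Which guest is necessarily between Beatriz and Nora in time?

Tracing the constraints gives Beatriz → Elena → Nora, so Elena sits after Beatriz and before Nora.
No other guest is forced both after Beatriz and before Nora.

Elena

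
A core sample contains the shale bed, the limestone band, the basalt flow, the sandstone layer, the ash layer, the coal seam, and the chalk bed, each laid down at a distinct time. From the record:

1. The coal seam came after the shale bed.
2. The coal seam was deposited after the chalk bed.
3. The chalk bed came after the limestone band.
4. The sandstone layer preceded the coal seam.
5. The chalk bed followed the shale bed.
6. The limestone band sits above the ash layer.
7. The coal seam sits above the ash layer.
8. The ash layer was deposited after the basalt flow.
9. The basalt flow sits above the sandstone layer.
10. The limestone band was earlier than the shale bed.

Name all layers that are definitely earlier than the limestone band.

the ash layer, the basalt flow, the sandstone layer

Directly stated before the limestone band: the ash layer.
The basalt flow reaches the limestone band via the basalt flow → the ash layer → the limestone band.
The sandstone layer reaches the limestone band via the sandstone layer → the basalt flow → the ash layer → the limestone band.
No chain forces the shale bed (or any of the others) ahead of the limestone band.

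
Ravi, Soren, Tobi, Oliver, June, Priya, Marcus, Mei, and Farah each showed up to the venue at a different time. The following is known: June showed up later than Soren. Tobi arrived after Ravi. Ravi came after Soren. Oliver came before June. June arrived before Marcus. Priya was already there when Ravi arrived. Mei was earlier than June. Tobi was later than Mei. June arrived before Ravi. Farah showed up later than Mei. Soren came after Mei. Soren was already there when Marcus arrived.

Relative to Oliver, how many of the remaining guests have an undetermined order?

Forced after Oliver: June, Marcus, Ravi, and Tobi.
That leaves Farah, Mei, Priya, and Soren with no forced order relative to Oliver — 4.

4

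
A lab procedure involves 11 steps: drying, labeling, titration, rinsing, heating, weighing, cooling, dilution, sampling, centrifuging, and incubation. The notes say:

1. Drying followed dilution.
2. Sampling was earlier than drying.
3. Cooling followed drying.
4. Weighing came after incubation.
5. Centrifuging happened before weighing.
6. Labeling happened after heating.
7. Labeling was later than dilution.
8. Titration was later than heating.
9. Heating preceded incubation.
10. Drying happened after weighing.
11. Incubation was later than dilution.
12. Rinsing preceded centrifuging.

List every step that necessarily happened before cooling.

centrifuging, dilution, drying, heating, incubation, rinsing, sampling, weighing

Directly stated before cooling: drying.
Centrifuging reaches cooling via centrifuging → weighing → drying → cooling.
Dilution reaches cooling via dilution → drying → cooling.
Heating reaches cooling via heating → incubation → weighing → drying → cooling.
Likewise incubation, rinsing, sampling, and weighing each reach cooling by chaining the stated constraints.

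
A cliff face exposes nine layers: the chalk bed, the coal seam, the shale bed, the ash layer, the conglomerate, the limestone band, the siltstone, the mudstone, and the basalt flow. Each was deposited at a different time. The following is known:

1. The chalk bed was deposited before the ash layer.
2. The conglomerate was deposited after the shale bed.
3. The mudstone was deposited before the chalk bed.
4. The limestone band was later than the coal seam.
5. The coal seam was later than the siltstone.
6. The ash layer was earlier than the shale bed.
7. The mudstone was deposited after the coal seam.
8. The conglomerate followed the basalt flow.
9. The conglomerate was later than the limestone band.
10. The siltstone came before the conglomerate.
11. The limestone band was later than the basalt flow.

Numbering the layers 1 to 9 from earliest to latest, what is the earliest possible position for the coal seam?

2

The siltstone must come before the coal seam — 1 forced predecessor.
Nothing else is forced ahead of the coal seam, so its earliest slot is position 1 + 1 = 2.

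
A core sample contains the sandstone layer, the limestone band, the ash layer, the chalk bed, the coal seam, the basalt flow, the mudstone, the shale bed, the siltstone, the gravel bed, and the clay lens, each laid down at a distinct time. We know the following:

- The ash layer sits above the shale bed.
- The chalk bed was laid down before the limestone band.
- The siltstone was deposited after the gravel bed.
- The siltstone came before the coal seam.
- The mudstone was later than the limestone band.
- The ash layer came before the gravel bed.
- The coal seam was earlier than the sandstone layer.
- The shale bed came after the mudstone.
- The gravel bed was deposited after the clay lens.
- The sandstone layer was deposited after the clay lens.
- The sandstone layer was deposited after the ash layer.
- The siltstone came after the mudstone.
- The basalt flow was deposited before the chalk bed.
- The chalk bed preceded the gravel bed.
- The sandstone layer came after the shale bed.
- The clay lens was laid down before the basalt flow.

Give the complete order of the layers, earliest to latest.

The constraints fix every adjacent pair, so only one ordering works:
the clay lens → the basalt flow → the chalk bed → the limestone band → the mudstone → the shale bed → the ash layer → the gravel bed → the siltstone → the coal seam → the sandstone layer.

the clay lens, the basalt flow, the chalk bed, the limestone band, the mudstone, the shale bed, the ash layer, the gravel bed, the siltstone, the coal seam, the sandstone layer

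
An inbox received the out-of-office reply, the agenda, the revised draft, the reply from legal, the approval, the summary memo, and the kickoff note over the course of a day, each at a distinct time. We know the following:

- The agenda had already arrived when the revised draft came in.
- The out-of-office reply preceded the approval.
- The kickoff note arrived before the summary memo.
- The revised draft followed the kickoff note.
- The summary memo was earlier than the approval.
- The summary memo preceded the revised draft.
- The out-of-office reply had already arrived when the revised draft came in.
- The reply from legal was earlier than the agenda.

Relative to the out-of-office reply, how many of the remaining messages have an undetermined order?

4

Forced after the out-of-office reply: the approval and the revised draft.
That leaves the agenda, the kickoff note, the reply from legal, and the summary memo with no forced order relative to the out-of-office reply — 4.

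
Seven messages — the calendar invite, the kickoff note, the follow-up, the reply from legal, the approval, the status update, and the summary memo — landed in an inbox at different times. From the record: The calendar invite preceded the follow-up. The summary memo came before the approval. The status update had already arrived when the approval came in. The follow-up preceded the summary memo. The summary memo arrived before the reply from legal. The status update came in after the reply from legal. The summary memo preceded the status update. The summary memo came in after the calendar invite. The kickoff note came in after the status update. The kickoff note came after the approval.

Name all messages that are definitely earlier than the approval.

Directly stated before the approval: the status update and the summary memo.
The calendar invite reaches the approval via the calendar invite → the summary memo → the approval.
The follow-up reaches the approval via the follow-up → the summary memo → the approval.
The reply from legal reaches the approval via the reply from legal → the status update → the approval.

the calendar invite, the follow-up, the reply from legal, the status update, the summary memo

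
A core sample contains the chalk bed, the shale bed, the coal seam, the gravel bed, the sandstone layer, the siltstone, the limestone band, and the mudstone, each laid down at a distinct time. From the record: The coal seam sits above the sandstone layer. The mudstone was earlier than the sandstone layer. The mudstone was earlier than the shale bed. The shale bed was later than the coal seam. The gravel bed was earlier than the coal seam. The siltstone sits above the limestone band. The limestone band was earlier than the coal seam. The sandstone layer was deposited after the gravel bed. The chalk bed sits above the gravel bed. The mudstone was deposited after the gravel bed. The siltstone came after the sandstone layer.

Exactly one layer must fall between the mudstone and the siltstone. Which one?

the sandstone layer

Tracing the constraints gives the mudstone → the sandstone layer → the siltstone, so the sandstone layer sits after the mudstone and before the siltstone.
No other layer is forced both after the mudstone and before the siltstone.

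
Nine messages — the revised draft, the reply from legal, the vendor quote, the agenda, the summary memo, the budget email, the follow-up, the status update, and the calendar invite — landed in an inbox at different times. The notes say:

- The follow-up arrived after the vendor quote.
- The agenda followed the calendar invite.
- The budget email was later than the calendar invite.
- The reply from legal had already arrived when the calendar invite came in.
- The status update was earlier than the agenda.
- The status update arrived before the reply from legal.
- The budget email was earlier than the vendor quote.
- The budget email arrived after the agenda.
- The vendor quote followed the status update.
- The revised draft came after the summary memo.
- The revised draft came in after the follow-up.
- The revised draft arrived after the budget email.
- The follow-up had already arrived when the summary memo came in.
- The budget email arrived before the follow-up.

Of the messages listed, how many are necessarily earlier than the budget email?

4

Directly stated before the budget email: the agenda and the calendar invite.
The reply from legal reaches the budget email via the reply from legal → the calendar invite → the budget email.
The status update reaches the budget email via the status update → the agenda → the budget email.
No chain forces the summary memo (or any of the others) ahead of the budget email.
That's the agenda, the calendar invite, the reply from legal, and the status update — 4 in all.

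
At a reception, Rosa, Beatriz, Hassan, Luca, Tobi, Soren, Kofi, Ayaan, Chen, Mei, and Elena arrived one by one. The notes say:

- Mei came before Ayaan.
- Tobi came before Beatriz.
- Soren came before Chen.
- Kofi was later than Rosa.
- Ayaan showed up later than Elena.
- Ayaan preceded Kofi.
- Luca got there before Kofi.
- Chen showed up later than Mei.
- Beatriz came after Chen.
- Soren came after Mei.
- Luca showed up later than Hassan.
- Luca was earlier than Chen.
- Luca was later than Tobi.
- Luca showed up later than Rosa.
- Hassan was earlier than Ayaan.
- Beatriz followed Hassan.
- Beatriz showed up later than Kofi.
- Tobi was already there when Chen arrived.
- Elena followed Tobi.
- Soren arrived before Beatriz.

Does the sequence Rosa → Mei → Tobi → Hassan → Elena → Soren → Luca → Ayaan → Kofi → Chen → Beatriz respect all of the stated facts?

yes

Check each stated constraint against the proposed order — e.g. Rosa is ahead of Kofi; Tobi is ahead of Beatriz. Every pair is in the required order; nothing is violated.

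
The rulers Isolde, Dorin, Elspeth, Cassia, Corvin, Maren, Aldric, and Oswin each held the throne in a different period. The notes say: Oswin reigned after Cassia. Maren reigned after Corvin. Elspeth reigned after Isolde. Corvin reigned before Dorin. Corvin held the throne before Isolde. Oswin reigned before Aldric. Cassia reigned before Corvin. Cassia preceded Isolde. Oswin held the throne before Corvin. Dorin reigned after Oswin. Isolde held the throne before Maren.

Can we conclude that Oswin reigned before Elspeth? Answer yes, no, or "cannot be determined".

Chain the constraints: Oswin → Corvin → Isolde → Elspeth. Each link is directly stated, so Oswin comes before Elspeth.

yes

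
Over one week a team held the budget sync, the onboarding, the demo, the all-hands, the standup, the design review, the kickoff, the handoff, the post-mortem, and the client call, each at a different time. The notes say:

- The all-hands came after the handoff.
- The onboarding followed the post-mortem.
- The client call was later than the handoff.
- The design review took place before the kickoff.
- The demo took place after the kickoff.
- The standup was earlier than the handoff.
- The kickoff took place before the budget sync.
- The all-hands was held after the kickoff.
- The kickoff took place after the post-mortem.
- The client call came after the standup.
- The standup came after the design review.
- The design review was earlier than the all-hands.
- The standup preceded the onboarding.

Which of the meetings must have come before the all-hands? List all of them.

Directly stated before the all-hands: the design review, the handoff, and the kickoff.
The post-mortem reaches the all-hands via the post-mortem → the kickoff → the all-hands.
The standup reaches the all-hands via the standup → the handoff → the all-hands.

the design review, the handoff, the kickoff, the post-mortem, the standup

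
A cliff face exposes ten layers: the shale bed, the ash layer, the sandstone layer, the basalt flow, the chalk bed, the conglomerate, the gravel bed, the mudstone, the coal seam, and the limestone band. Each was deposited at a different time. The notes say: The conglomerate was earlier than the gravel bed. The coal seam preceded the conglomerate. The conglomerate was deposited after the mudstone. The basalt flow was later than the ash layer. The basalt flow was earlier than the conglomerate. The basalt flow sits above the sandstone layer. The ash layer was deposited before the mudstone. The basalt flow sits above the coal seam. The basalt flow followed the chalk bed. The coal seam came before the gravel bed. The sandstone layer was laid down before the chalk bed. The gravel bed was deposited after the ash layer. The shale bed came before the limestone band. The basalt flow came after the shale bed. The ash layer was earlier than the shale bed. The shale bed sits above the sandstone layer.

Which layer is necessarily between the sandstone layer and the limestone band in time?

Tracing the constraints gives the sandstone layer → the shale bed → the limestone band, so the shale bed sits after the sandstone layer and before the limestone band.
No other layer is forced both after the sandstone layer and before the limestone band.

the shale bed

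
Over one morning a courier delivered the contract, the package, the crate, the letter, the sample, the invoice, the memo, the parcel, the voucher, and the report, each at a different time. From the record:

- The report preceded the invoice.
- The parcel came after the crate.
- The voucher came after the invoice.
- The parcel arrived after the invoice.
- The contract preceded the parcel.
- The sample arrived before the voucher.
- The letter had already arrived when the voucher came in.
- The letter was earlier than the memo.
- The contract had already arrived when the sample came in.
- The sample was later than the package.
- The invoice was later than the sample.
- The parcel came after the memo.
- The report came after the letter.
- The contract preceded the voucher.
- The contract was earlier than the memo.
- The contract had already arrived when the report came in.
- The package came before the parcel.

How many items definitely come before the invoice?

5

Directly stated before the invoice: the report and the sample.
The contract reaches the invoice via the contract → the sample → the invoice.
The letter reaches the invoice via the letter → the report → the invoice.
The package reaches the invoice via the package → the sample → the invoice.
No chain forces the parcel (or any of the others) ahead of the invoice.
That's the contract, the letter, the package, the report, and the sample — 5 in all.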